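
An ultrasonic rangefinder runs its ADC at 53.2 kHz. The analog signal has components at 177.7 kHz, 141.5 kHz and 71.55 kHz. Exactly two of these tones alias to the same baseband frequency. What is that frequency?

fs/2 = 26.6 kHz.
177.7 kHz mod fs = 18.1 kHz.
18.1 kHz ≤ fs/2 = 26.6 kHz, appears at 18.1 kHz.
141.5 kHz mod fs = 35.1 kHz.
35.1 kHz > fs/2 = 26.6 kHz, folds to fs − 35.1 kHz = 18.1 kHz.
71.55 kHz mod fs = 18.35 kHz.
18.35 kHz ≤ fs/2 = 26.6 kHz, appears at 18.35 kHz.
141.5 kHz and 177.7 kHz both map to 18.1 kHz.

18.1 kHz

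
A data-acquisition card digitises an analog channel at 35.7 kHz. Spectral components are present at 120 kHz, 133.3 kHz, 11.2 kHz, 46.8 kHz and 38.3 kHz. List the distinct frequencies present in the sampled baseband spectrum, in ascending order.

fs/2 = 17.85 kHz.
120 kHz mod fs = 12.9 kHz.
12.9 kHz ≤ fs/2 = 17.85 kHz, appears at 12.9 kHz.
133.3 kHz mod fs = 26.2 kHz.
26.2 kHz > fs/2 = 17.85 kHz, folds to fs − 26.2 kHz = 9.5 kHz.
11.2 kHz ≤ fs/2 = 17.85 kHz, passes unchanged.
46.8 kHz mod fs = 11.1 kHz.
11.1 kHz ≤ fs/2 = 17.85 kHz, appears at 11.1 kHz.
38.3 kHz mod fs = 2.6 kHz.
2.6 kHz ≤ fs/2 = 17.85 kHz, appears at 2.6 kHz.
Distinct values: {2.6 kHz, 9.5 kHz, 11.1 kHz, 11.2 kHz, 12.9 kHz}.

2.6 kHz, 9.5 kHz, 11.1 kHz, 11.2 kHz, 12.9 kHz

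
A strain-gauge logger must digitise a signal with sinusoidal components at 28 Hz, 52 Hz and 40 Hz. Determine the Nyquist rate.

Highest-frequency component: 52 Hz.
Nyquist rate = 2 × 52 Hz = 104 Hz.

104 Hz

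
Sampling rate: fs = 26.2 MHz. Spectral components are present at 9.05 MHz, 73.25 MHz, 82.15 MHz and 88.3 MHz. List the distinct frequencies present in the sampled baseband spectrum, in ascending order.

fs/2 = 13.1 MHz.
9.05 MHz ≤ fs/2 = 13.1 MHz, passes unchanged.
73.25 MHz mod fs = 20.85 MHz.
20.85 MHz > fs/2 = 13.1 MHz, folds to fs − 20.85 MHz = 5.35 MHz.
82.15 MHz mod fs = 3.55 MHz.
3.55 MHz ≤ fs/2 = 13.1 MHz, appears at 3.55 MHz.
88.3 MHz mod fs = 9.7 MHz.
9.7 MHz ≤ fs/2 = 13.1 MHz, appears at 9.7 MHz.
Distinct values: {3.55 MHz, 5.35 MHz, 9.05 MHz, 9.7 MHz}.

3.55 MHz, 5.35 MHz, 9.05 MHz, 9.7 MHz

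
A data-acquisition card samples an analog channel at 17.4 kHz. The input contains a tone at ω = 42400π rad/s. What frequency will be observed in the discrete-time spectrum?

3.8 kHz

ω = 42400π rad/s → f = ω/(2π) = 21200 Hz = 21.2 kHz.
21.2 kHz mod fs = 3.8 kHz.
3.8 kHz ≤ fs/2 = 8.7 kHz, appears at 3.8 kHz.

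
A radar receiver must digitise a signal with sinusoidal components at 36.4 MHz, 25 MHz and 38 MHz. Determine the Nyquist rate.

Highest-frequency component: 38 MHz.
Nyquist rate = 2 × 38 MHz = 76 MHz.

76 MHz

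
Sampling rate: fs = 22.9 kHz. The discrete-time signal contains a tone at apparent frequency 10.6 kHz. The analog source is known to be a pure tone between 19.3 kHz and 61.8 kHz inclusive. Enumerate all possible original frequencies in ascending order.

33.5 kHz, 35.2 kHz, 56.4 kHz, 58.1 kHz

Frequencies that alias to 10.6 kHz are k·fs ± 10.6 kHz for integer k ≥ 0.
k=0: 10.6 kHz.
k=1: 12.3 kHz, 33.5 kHz.
k=2: 35.2 kHz, 56.4 kHz.
k=3: 58.1 kHz, 79.3 kHz.
k=4: 81 kHz, 102.2 kHz.
Within [19.3 kHz, 61.8 kHz]: 33.5 kHz, 35.2 kHz, 56.4 kHz, 58.1 kHz.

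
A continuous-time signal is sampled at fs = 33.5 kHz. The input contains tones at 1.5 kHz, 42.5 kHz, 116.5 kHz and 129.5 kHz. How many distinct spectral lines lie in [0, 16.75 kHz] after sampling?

fs/2 = 16.75 kHz.
1.5 kHz ≤ fs/2 = 16.75 kHz, passes unchanged.
42.5 kHz mod fs = 9 kHz.
9 kHz ≤ fs/2 = 16.75 kHz, appears at 9 kHz.
116.5 kHz mod fs = 16 kHz.
16 kHz ≤ fs/2 = 16.75 kHz, appears at 16 kHz.
129.5 kHz mod fs = 29 kHz.
29 kHz > fs/2 = 16.75 kHz, folds to fs − 29 kHz = 4.5 kHz.
Distinct values: {1.5 kHz, 4.5 kHz, 9 kHz, 16 kHz} → 4.

4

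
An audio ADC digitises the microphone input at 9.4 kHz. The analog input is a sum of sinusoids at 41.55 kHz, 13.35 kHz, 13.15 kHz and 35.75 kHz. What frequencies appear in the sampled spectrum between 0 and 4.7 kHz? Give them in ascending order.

fs/2 = 4.7 kHz.
41.55 kHz mod fs = 3.95 kHz.
3.95 kHz ≤ fs/2 = 4.7 kHz, appears at 3.95 kHz.
13.35 kHz mod fs = 3.95 kHz.
3.95 kHz ≤ fs/2 = 4.7 kHz, appears at 3.95 kHz.
13.15 kHz mod fs = 3.75 kHz.
3.75 kHz ≤ fs/2 = 4.7 kHz, appears at 3.75 kHz.
35.75 kHz mod fs = 7.55 kHz.
7.55 kHz > fs/2 = 4.7 kHz, folds to fs − 7.55 kHz = 1.85 kHz.
Distinct values: {1.85 kHz, 3.75 kHz, 3.95 kHz}.

1.85 kHz, 3.75 kHz, 3.95 kHz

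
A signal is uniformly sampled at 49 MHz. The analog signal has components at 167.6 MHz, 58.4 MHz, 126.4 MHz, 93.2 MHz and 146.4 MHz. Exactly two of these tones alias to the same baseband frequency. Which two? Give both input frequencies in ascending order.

fs/2 = 24.5 MHz.
167.6 MHz mod fs = 20.6 MHz.
20.6 MHz ≤ fs/2 = 24.5 MHz, appears at 20.6 MHz.
58.4 MHz mod fs = 9.4 MHz.
9.4 MHz ≤ fs/2 = 24.5 MHz, appears at 9.4 MHz.
126.4 MHz mod fs = 28.4 MHz.
28.4 MHz > fs/2 = 24.5 MHz, folds to fs − 28.4 MHz = 20.6 MHz.
93.2 MHz mod fs = 44.2 MHz.
44.2 MHz > fs/2 = 24.5 MHz, folds to fs − 44.2 MHz = 4.8 MHz.
146.4 MHz mod fs = 48.4 MHz.
48.4 MHz > fs/2 = 24.5 MHz, folds to fs − 48.4 MHz = 0.6 MHz.
126.4 MHz and 167.6 MHz both map to 20.6 MHz.

126.4 MHz, 167.6 MHz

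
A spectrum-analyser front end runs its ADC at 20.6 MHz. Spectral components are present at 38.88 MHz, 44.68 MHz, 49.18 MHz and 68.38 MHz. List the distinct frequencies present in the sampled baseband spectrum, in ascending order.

fs/2 = 10.3 MHz.
38.88 MHz mod fs = 18.28 MHz.
18.28 MHz > fs/2 = 10.3 MHz, folds to fs − 18.28 MHz = 2.32 MHz.
44.68 MHz mod fs = 3.48 MHz.
3.48 MHz ≤ fs/2 = 10.3 MHz, appears at 3.48 MHz.
49.18 MHz mod fs = 7.98 MHz.
7.98 MHz ≤ fs/2 = 10.3 MHz, appears at 7.98 MHz.
68.38 MHz mod fs = 6.58 MHz.
6.58 MHz ≤ fs/2 = 10.3 MHz, appears at 6.58 MHz.
Distinct values: {2.32 MHz, 3.48 MHz, 6.58 MHz, 7.98 MHz}.

2.32 MHz, 3.48 MHz, 6.58 MHz, 7.98 MHz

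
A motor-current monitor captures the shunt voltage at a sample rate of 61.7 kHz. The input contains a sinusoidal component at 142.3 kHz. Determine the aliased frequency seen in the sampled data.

18.9 kHz

142.3 kHz mod fs = 18.9 kHz.
18.9 kHz ≤ fs/2 = 30.85 kHz, appears at 18.9 kHz.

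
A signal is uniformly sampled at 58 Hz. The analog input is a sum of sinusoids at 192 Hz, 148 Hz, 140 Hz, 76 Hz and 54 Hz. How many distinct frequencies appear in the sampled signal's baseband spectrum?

fs/2 = 29 Hz.
192 Hz mod fs = 18 Hz.
18 Hz ≤ fs/2 = 29 Hz, appears at 18 Hz.
148 Hz mod fs = 32 Hz.
32 Hz > fs/2 = 29 Hz, folds to fs − 32 Hz = 26 Hz.
140 Hz mod fs = 24 Hz.
24 Hz ≤ fs/2 = 29 Hz, appears at 24 Hz.
76 Hz mod fs = 18 Hz.
18 Hz ≤ fs/2 = 29 Hz, appears at 18 Hz.
54 Hz > fs/2 = 29 Hz, folds to fs − 54 Hz = 4 Hz.
Distinct values: {4 Hz, 18 Hz, 24 Hz, 26 Hz} → 4.

4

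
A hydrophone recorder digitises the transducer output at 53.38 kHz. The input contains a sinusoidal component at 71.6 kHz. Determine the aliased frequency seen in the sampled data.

71.6 kHz mod fs = 18.22 kHz.
18.22 kHz ≤ fs/2 = 26.69 kHz, appears at 18.22 kHz.

18.22 kHz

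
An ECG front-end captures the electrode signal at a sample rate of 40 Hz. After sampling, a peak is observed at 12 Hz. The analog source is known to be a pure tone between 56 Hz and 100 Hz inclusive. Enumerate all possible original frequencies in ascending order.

68 Hz, 92 Hz

Frequencies that alias to 12 Hz are k·fs ± 12 Hz for integer k ≥ 0.
k=0: 12 Hz.
k=1: 28 Hz, 52 Hz.
k=2: 68 Hz, 92 Hz.
k=3: 108 Hz, 132 Hz.
Within [56 Hz, 100 Hz]: 68 Hz, 92 Hz.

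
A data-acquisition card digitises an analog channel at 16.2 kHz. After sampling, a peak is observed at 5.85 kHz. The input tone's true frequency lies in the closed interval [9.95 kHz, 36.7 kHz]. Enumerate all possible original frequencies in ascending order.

Frequencies that alias to 5.85 kHz are k·fs ± 5.85 kHz for integer k ≥ 0.
k=0: 5.85 kHz.
k=1: 10.35 kHz, 22.05 kHz.
k=2: 26.55 kHz, 38.25 kHz.
k=3: 42.75 kHz, 54.45 kHz.
Within [9.95 kHz, 36.7 kHz]: 10.35 kHz, 22.05 kHz, 26.55 kHz.

10.35 kHz, 22.05 kHz, 26.55 kHz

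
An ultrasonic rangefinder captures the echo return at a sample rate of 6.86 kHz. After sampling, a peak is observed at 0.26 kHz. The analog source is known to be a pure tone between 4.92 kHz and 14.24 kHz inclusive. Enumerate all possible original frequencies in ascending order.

6.6 kHz, 7.12 kHz, 13.46 kHz, 13.98 kHz

Frequencies that alias to 0.26 kHz are k·fs ± 0.26 kHz for integer k ≥ 0.
k=0: 0.26 kHz.
k=1: 6.6 kHz, 7.12 kHz.
k=2: 13.46 kHz, 13.98 kHz.
k=3: 20.32 kHz, 20.84 kHz.
Within [4.92 kHz, 14.24 kHz]: 6.6 kHz, 7.12 kHz, 13.46 kHz, 13.98 kHz.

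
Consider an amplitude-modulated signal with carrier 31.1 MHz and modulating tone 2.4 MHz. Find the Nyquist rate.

AM sidebands sit at fc ± fm = 28.7 MHz and 33.5 MHz.
Highest-frequency component: 33.5 MHz.
Nyquist rate = 2 × 33.5 MHz = 67 MHz.

67 MHz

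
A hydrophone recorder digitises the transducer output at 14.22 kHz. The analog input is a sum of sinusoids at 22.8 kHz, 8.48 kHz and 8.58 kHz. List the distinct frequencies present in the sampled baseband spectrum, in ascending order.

5.64 kHz, 5.74 kHz

fs/2 = 7.11 kHz.
22.8 kHz mod fs = 8.58 kHz.
8.58 kHz > fs/2 = 7.11 kHz, folds to fs − 8.58 kHz = 5.64 kHz.
8.48 kHz > fs/2 = 7.11 kHz, folds to fs − 8.48 kHz = 5.74 kHz.
8.58 kHz > fs/2 = 7.11 kHz, folds to fs − 8.58 kHz = 5.64 kHz.
Distinct values: {5.64 kHz, 5.74 kHz}.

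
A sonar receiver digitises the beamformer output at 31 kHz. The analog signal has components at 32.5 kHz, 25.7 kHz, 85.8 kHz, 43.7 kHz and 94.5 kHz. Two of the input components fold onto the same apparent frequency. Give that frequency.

1.5 kHz

fs/2 = 15.5 kHz.
32.5 kHz mod fs = 1.5 kHz.
1.5 kHz ≤ fs/2 = 15.5 kHz, appears at 1.5 kHz.
25.7 kHz > fs/2 = 15.5 kHz, folds to fs − 25.7 kHz = 5.3 kHz.
85.8 kHz mod fs = 23.8 kHz.
23.8 kHz > fs/2 = 15.5 kHz, folds to fs − 23.8 kHz = 7.2 kHz.
43.7 kHz mod fs = 12.7 kHz.
12.7 kHz ≤ fs/2 = 15.5 kHz, appears at 12.7 kHz.
94.5 kHz mod fs = 1.5 kHz.
1.5 kHz ≤ fs/2 = 15.5 kHz, appears at 1.5 kHz.
32.5 kHz and 94.5 kHz both map to 1.5 kHz.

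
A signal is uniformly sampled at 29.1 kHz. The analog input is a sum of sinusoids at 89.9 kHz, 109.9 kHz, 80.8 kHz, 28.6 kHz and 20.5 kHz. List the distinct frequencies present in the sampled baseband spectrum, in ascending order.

0.5 kHz, 2.6 kHz, 6.5 kHz, 8.6 kHz

fs/2 = 14.55 kHz.
89.9 kHz mod fs = 2.6 kHz.
2.6 kHz ≤ fs/2 = 14.55 kHz, appears at 2.6 kHz.
109.9 kHz mod fs = 22.6 kHz.
22.6 kHz > fs/2 = 14.55 kHz, folds to fs − 22.6 kHz = 6.5 kHz.
80.8 kHz mod fs = 22.6 kHz.
22.6 kHz > fs/2 = 14.55 kHz, folds to fs − 22.6 kHz = 6.5 kHz.
28.6 kHz > fs/2 = 14.55 kHz, folds to fs − 28.6 kHz = 0.5 kHz.
20.5 kHz > fs/2 = 14.55 kHz, folds to fs − 20.5 kHz = 8.6 kHz.
Distinct values: {0.5 kHz, 2.6 kHz, 6.5 kHz, 8.6 kHz}.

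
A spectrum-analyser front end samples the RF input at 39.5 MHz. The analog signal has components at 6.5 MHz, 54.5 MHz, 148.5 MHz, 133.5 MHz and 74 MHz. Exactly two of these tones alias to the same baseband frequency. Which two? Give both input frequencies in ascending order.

54.5 MHz, 133.5 MHz

fs/2 = 19.75 MHz.
6.5 MHz ≤ fs/2 = 19.75 MHz, passes unchanged.
54.5 MHz mod fs = 15 MHz.
15 MHz ≤ fs/2 = 19.75 MHz, appears at 15 MHz.
148.5 MHz mod fs = 30 MHz.
30 MHz > fs/2 = 19.75 MHz, folds to fs − 30 MHz = 9.5 MHz.
133.5 MHz mod fs = 15 MHz.
15 MHz ≤ fs/2 = 19.75 MHz, appears at 15 MHz.
74 MHz mod fs = 34.5 MHz.
34.5 MHz > fs/2 = 19.75 MHz, folds to fs − 34.5 MHz = 5 MHz.
54.5 MHz and 133.5 MHz both map to 15 MHz.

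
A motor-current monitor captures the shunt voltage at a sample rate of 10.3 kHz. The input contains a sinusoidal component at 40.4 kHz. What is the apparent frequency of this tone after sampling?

40.4 kHz mod fs = 9.5 kHz.
9.5 kHz > fs/2 = 5.15 kHz, folds to fs − 9.5 kHz = 0.8 kHz.

0.8 kHz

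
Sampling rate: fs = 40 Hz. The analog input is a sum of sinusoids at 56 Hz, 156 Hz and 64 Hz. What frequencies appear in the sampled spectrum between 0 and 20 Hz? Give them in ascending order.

4 Hz, 16 Hz

fs/2 = 20 Hz.
56 Hz mod fs = 16 Hz.
16 Hz ≤ fs/2 = 20 Hz, appears at 16 Hz.
156 Hz mod fs = 36 Hz.
36 Hz > fs/2 = 20 Hz, folds to fs − 36 Hz = 4 Hz.
64 Hz mod fs = 24 Hz.
24 Hz > fs/2 = 20 Hz, folds to fs − 24 Hz = 16 Hz.
Distinct values: {4 Hz, 16 Hz}.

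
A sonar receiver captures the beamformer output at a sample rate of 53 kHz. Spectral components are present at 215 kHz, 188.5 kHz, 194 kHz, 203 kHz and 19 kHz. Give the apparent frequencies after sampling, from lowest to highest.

3 kHz, 9 kHz, 18 kHz, 19 kHz, 23.5 kHz

fs/2 = 26.5 kHz.
215 kHz mod fs = 3 kHz.
3 kHz ≤ fs/2 = 26.5 kHz, appears at 3 kHz.
188.5 kHz mod fs = 29.5 kHz.
29.5 kHz > fs/2 = 26.5 kHz, folds to fs − 29.5 kHz = 23.5 kHz.
194 kHz mod fs = 35 kHz.
35 kHz > fs/2 = 26.5 kHz, folds to fs − 35 kHz = 18 kHz.
203 kHz mod fs = 44 kHz.
44 kHz > fs/2 = 26.5 kHz, folds to fs − 44 kHz = 9 kHz.
19 kHz ≤ fs/2 = 26.5 kHz, passes unchanged.
Distinct values: {3 kHz, 9 kHz, 18 kHz, 19 kHz, 23.5 kHz}.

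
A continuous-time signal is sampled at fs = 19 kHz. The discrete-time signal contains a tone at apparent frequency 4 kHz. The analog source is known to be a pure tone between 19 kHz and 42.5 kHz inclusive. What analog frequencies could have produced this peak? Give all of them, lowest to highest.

23 kHz, 34 kHz, 42 kHz

Frequencies that alias to 4 kHz are k·fs ± 4 kHz for integer k ≥ 0.
k=0: 4 kHz.
k=1: 15 kHz, 23 kHz.
k=2: 34 kHz, 42 kHz.
k=3: 53 kHz, 61 kHz.
Within [19 kHz, 42.5 kHz]: 23 kHz, 34 kHz, 42 kHz.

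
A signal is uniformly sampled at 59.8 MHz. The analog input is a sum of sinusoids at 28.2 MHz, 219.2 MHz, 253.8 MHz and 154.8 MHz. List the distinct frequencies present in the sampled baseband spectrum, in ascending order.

fs/2 = 29.9 MHz.
28.2 MHz ≤ fs/2 = 29.9 MHz, passes unchanged.
219.2 MHz mod fs = 39.8 MHz.
39.8 MHz > fs/2 = 29.9 MHz, folds to fs − 39.8 MHz = 20 MHz.
253.8 MHz mod fs = 14.6 MHz.
14.6 MHz ≤ fs/2 = 29.9 MHz, appears at 14.6 MHz.
154.8 MHz mod fs = 35.2 MHz.
35.2 MHz > fs/2 = 29.9 MHz, folds to fs − 35.2 MHz = 24.6 MHz.
Distinct values: {14.6 MHz, 20 MHz, 24.6 MHz, 28.2 MHz}.

14.6 MHz, 20 MHz, 24.6 MHz, 28.2 MHz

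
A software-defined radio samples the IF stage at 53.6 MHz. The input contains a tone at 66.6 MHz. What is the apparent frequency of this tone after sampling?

13 MHz

66.6 MHz mod fs = 13 MHz.
13 MHz ≤ fs/2 = 26.8 MHz, appears at 13 MHz.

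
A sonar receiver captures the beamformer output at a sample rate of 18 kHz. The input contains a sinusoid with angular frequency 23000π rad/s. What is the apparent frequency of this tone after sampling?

6.5 kHz

ω = 23000π rad/s → f = ω/(2π) = 11500 Hz = 11.5 kHz.
11.5 kHz > fs/2 = 9 kHz, folds to fs − 11.5 kHz = 6.5 kHz.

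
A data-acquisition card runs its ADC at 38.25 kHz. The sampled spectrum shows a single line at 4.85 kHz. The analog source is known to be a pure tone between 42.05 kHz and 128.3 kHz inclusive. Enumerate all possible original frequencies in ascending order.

43.1 kHz, 71.65 kHz, 81.35 kHz, 109.9 kHz, 119.6 kHz

Frequencies that alias to 4.85 kHz are k·fs ± 4.85 kHz for integer k ≥ 0.
k=0: 4.85 kHz.
k=1: 33.4 kHz, 43.1 kHz.
k=2: 71.65 kHz, 81.35 kHz.
k=3: 109.9 kHz, 119.6 kHz.
k=4: 148.15 kHz, 157.85 kHz.
Within [42.05 kHz, 128.3 kHz]: 43.1 kHz, 71.65 kHz, 81.35 kHz, 109.9 kHz, 119.6 kHz.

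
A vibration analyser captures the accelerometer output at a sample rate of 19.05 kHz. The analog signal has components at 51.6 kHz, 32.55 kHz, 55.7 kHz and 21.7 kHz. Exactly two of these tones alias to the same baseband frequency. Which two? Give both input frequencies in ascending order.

32.55 kHz, 51.6 kHz

fs/2 = 9.525 kHz.
51.6 kHz mod fs = 13.5 kHz.
13.5 kHz > fs/2 = 9.525 kHz, folds to fs − 13.5 kHz = 5.55 kHz.
32.55 kHz mod fs = 13.5 kHz.
13.5 kHz > fs/2 = 9.525 kHz, folds to fs − 13.5 kHz = 5.55 kHz.
55.7 kHz mod fs = 17.6 kHz.
17.6 kHz > fs/2 = 9.525 kHz, folds to fs − 17.6 kHz = 1.45 kHz.
21.7 kHz mod fs = 2.65 kHz.
2.65 kHz ≤ fs/2 = 9.525 kHz, appears at 2.65 kHz.
32.55 kHz and 51.6 kHz both map to 5.55 kHz.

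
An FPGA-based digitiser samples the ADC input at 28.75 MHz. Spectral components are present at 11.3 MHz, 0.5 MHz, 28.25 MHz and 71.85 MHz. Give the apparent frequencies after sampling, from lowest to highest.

0.5 MHz, 11.3 MHz, 14.35 MHz

fs/2 = 14.375 MHz.
11.3 MHz ≤ fs/2 = 14.375 MHz, passes unchanged.
0.5 MHz ≤ fs/2 = 14.375 MHz, passes unchanged.
28.25 MHz > fs/2 = 14.375 MHz, folds to fs − 28.25 MHz = 0.5 MHz.
71.85 MHz mod fs = 14.35 MHz.
14.35 MHz ≤ fs/2 = 14.375 MHz, appears at 14.35 MHz.
Distinct values: {0.5 MHz, 11.3 MHz, 14.35 MHz}.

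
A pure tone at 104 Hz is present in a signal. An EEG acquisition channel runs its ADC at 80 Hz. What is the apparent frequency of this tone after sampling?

104 Hz mod fs = 24 Hz.
24 Hz ≤ fs/2 = 40 Hz, appears at 24 Hz.

24 Hz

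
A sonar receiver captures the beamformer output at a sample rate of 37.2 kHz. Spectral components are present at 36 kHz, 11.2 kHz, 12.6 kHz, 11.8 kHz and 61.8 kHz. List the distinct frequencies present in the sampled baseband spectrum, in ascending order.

1.2 kHz, 11.2 kHz, 11.8 kHz, 12.6 kHz

fs/2 = 18.6 kHz.
36 kHz > fs/2 = 18.6 kHz, folds to fs − 36 kHz = 1.2 kHz.
11.2 kHz ≤ fs/2 = 18.6 kHz, passes unchanged.
12.6 kHz ≤ fs/2 = 18.6 kHz, passes unchanged.
11.8 kHz ≤ fs/2 = 18.6 kHz, passes unchanged.
61.8 kHz mod fs = 24.6 kHz.
24.6 kHz > fs/2 = 18.6 kHz, folds to fs − 24.6 kHz = 12.6 kHz.
Distinct values: {1.2 kHz, 11.2 kHz, 11.8 kHz, 12.6 kHz}.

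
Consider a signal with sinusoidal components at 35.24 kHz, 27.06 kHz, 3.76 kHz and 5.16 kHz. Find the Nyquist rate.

Highest-frequency component: 35.24 kHz.
Nyquist rate = 2 × 35.24 kHz = 70.48 kHz.

70.48 kHz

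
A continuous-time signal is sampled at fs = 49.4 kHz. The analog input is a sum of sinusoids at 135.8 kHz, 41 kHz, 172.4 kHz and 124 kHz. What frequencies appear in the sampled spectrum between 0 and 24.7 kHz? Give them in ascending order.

fs/2 = 24.7 kHz.
135.8 kHz mod fs = 37 kHz.
37 kHz > fs/2 = 24.7 kHz, folds to fs − 37 kHz = 12.4 kHz.
41 kHz > fs/2 = 24.7 kHz, folds to fs − 41 kHz = 8.4 kHz.
172.4 kHz mod fs = 24.2 kHz.
24.2 kHz ≤ fs/2 = 24.7 kHz, appears at 24.2 kHz.
124 kHz mod fs = 25.2 kHz.
25.2 kHz > fs/2 = 24.7 kHz, folds to fs − 25.2 kHz = 24.2 kHz.
Distinct values: {8.4 kHz, 12.4 kHz, 24.2 kHz}.

8.4 kHz, 12.4 kHz, 24.2 kHz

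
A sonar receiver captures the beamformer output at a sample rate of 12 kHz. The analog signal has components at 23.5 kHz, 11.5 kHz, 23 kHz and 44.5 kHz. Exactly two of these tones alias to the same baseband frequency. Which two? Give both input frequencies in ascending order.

11.5 kHz, 23.5 kHz

fs/2 = 6 kHz.
23.5 kHz mod fs = 11.5 kHz.
11.5 kHz > fs/2 = 6 kHz, folds to fs − 11.5 kHz = 0.5 kHz.
11.5 kHz > fs/2 = 6 kHz, folds to fs − 11.5 kHz = 0.5 kHz.
23 kHz mod fs = 11 kHz.
11 kHz > fs/2 = 6 kHz, folds to fs − 11 kHz = 1 kHz.
44.5 kHz mod fs = 8.5 kHz.
8.5 kHz > fs/2 = 6 kHz, folds to fs − 8.5 kHz = 3.5 kHz.
11.5 kHz and 23.5 kHz both map to 0.5 kHz.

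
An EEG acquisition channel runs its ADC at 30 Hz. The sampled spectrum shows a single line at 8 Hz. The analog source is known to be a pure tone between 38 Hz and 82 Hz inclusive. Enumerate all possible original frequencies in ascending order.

38 Hz, 52 Hz, 68 Hz, 82 Hz

Frequencies that alias to 8 Hz are k·fs ± 8 Hz for integer k ≥ 0.
k=0: 8 Hz.
k=1: 22 Hz, 38 Hz.
k=2: 52 Hz, 68 Hz.
k=3: 82 Hz, 98 Hz.
k=4: 112 Hz, 128 Hz.
Within [38 Hz, 82 Hz]: 38 Hz, 52 Hz, 68 Hz, 82 Hz.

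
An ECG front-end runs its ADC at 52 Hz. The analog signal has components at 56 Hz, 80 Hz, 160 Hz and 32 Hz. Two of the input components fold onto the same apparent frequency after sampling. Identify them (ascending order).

56 Hz, 160 Hz

fs/2 = 26 Hz.
56 Hz mod fs = 4 Hz.
4 Hz ≤ fs/2 = 26 Hz, appears at 4 Hz.
80 Hz mod fs = 28 Hz.
28 Hz > fs/2 = 26 Hz, folds to fs − 28 Hz = 24 Hz.
160 Hz mod fs = 4 Hz.
4 Hz ≤ fs/2 = 26 Hz, appears at 4 Hz.
32 Hz > fs/2 = 26 Hz, folds to fs − 32 Hz = 20 Hz.
56 Hz and 160 Hz both map to 4 Hz.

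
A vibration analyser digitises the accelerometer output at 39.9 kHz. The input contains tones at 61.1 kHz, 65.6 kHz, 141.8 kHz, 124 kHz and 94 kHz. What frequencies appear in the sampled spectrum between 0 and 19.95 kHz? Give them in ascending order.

fs/2 = 19.95 kHz.
61.1 kHz mod fs = 21.2 kHz.
21.2 kHz > fs/2 = 19.95 kHz, folds to fs − 21.2 kHz = 18.7 kHz.
65.6 kHz mod fs = 25.7 kHz.
25.7 kHz > fs/2 = 19.95 kHz, folds to fs − 25.7 kHz = 14.2 kHz.
141.8 kHz mod fs = 22.1 kHz.
22.1 kHz > fs/2 = 19.95 kHz, folds to fs − 22.1 kHz = 17.8 kHz.
124 kHz mod fs = 4.3 kHz.
4.3 kHz ≤ fs/2 = 19.95 kHz, appears at 4.3 kHz.
94 kHz mod fs = 14.2 kHz.
14.2 kHz ≤ fs/2 = 19.95 kHz, appears at 14.2 kHz.
Distinct values: {4.3 kHz, 14.2 kHz, 17.8 kHz, 18.7 kHz}.

4.3 kHz, 14.2 kHz, 17.8 kHz, 18.7 kHz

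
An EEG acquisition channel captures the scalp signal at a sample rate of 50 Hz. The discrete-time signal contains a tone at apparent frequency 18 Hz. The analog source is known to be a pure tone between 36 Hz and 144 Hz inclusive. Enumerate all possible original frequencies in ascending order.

Frequencies that alias to 18 Hz are k·fs ± 18 Hz for integer k ≥ 0.
k=0: 18 Hz.
k=1: 32 Hz, 68 Hz.
k=2: 82 Hz, 118 Hz.
k=3: 132 Hz, 168 Hz.
k=4: 182 Hz, 218 Hz.
Within [36 Hz, 144 Hz]: 68 Hz, 82 Hz, 118 Hz, 132 Hz.

68 Hz, 82 Hz, 118 Hz, 132 Hz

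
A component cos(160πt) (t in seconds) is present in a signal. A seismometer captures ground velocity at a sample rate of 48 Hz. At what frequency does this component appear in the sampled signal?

ω = 160π rad/s → f = ω/(2π) = 80 Hz.
80 Hz mod fs = 32 Hz.
32 Hz > fs/2 = 24 Hz, folds to fs − 32 Hz = 16 Hz.

16 Hz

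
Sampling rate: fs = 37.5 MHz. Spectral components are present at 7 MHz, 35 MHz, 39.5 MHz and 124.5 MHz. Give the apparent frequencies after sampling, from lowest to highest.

fs/2 = 18.75 MHz.
7 MHz ≤ fs/2 = 18.75 MHz, passes unchanged.
35 MHz > fs/2 = 18.75 MHz, folds to fs − 35 MHz = 2.5 MHz.
39.5 MHz mod fs = 2 MHz.
2 MHz ≤ fs/2 = 18.75 MHz, appears at 2 MHz.
124.5 MHz mod fs = 12 MHz.
12 MHz ≤ fs/2 = 18.75 MHz, appears at 12 MHz.
Distinct values: {2 MHz, 2.5 MHz, 7 MHz, 12 MHz}.

2 MHz, 2.5 MHz, 7 MHz, 12 MHz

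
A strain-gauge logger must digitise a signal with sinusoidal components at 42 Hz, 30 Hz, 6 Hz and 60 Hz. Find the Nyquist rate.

Highest-frequency component: 60 Hz.
Nyquist rate = 2 × 60 Hz = 120 Hz.

120 Hz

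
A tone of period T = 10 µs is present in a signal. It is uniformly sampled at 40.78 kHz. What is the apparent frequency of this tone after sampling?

18.44 kHz

T = 10 µs → f = 1/T = 100 kHz.
100 kHz mod fs = 18.44 kHz.
18.44 kHz ≤ fs/2 = 20.39 kHz, appears at 18.44 kHz.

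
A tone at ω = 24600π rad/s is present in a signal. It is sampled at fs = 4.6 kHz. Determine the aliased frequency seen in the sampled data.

ω = 24600π rad/s → f = ω/(2π) = 12300 Hz = 12.3 kHz.
12.3 kHz mod fs = 3.1 kHz.
3.1 kHz > fs/2 = 2.3 kHz, folds to fs − 3.1 kHz = 1.5 kHz.

1.5 kHz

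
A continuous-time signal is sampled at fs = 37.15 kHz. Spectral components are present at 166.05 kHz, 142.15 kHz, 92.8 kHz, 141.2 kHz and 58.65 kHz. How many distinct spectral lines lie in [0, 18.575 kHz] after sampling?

fs/2 = 18.575 kHz.
166.05 kHz mod fs = 17.45 kHz.
17.45 kHz ≤ fs/2 = 18.575 kHz, appears at 17.45 kHz.
142.15 kHz mod fs = 30.7 kHz.
30.7 kHz > fs/2 = 18.575 kHz, folds to fs − 30.7 kHz = 6.45 kHz.
92.8 kHz mod fs = 18.5 kHz.
18.5 kHz ≤ fs/2 = 18.575 kHz, appears at 18.5 kHz.
141.2 kHz mod fs = 29.75 kHz.
29.75 kHz > fs/2 = 18.575 kHz, folds to fs − 29.75 kHz = 7.4 kHz.
58.65 kHz mod fs = 21.5 kHz.
21.5 kHz > fs/2 = 18.575 kHz, folds to fs − 21.5 kHz = 15.65 kHz.
Distinct values: {6.45 kHz, 7.4 kHz, 15.65 kHz, 17.45 kHz, 18.5 kHz} → 5.

5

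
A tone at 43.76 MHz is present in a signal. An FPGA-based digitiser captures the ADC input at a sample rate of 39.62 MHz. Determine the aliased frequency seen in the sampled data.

43.76 MHz mod fs = 4.14 MHz.
4.14 MHz ≤ fs/2 = 19.81 MHz, appears at 4.14 MHz.

4.14 MHz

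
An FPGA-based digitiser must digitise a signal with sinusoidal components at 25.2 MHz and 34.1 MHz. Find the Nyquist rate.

Highest-frequency component: 34.1 MHz.
Nyquist rate = 2 × 34.1 MHz = 68.2 MHz.

68.2 MHz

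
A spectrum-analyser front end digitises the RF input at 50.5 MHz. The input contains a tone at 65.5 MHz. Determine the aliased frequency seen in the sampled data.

65.5 MHz mod fs = 15 MHz.
15 MHz ≤ fs/2 = 25.25 MHz, appears at 15 MHz.

15 MHz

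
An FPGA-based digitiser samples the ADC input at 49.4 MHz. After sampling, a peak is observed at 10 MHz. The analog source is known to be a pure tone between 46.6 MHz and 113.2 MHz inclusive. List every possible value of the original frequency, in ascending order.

59.4 MHz, 88.8 MHz, 108.8 MHz

Frequencies that alias to 10 MHz are k·fs ± 10 MHz for integer k ≥ 0.
k=0: 10 MHz.
k=1: 39.4 MHz, 59.4 MHz.
k=2: 88.8 MHz, 108.8 MHz.
k=3: 138.2 MHz, 158.2 MHz.
Within [46.6 MHz, 113.2 MHz]: 59.4 MHz, 88.8 MHz, 108.8 MHz.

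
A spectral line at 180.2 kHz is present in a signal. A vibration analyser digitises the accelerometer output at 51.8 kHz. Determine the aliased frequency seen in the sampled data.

180.2 kHz mod fs = 24.8 kHz.
24.8 kHz ≤ fs/2 = 25.9 kHz, appears at 24.8 kHz.

24.8 kHz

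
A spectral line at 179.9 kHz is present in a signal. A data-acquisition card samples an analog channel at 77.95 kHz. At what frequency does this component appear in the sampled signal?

24 kHz

179.9 kHz mod fs = 24 kHz.
24 kHz ≤ fs/2 = 38.975 kHz, appears at 24 kHz.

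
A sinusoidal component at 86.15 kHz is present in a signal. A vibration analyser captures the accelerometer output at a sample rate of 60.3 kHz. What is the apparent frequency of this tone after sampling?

25.85 kHz

86.15 kHz mod fs = 25.85 kHz.
25.85 kHz ≤ fs/2 = 30.15 kHz, appears at 25.85 kHz.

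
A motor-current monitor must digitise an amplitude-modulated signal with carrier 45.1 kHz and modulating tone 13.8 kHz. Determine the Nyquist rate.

117.8 kHz

AM sidebands sit at fc ± fm = 31.3 kHz and 58.9 kHz.
Highest-frequency component: 58.9 kHz.
Nyquist rate = 2 × 58.9 kHz = 117.8 kHz.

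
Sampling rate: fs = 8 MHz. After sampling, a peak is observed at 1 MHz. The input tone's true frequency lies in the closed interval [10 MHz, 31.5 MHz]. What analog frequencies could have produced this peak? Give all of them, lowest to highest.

15 MHz, 17 MHz, 23 MHz, 25 MHz, 31 MHz

Frequencies that alias to 1 MHz are k·fs ± 1 MHz for integer k ≥ 0.
k=0: 1 MHz.
k=1: 7 MHz, 9 MHz.
k=2: 15 MHz, 17 MHz.
k=3: 23 MHz, 25 MHz.
k=4: 31 MHz, 33 MHz.
k=5: 39 MHz, 41 MHz.
Within [10 MHz, 31.5 MHz]: 15 MHz, 17 MHz, 23 MHz, 25 MHz, 31 MHz.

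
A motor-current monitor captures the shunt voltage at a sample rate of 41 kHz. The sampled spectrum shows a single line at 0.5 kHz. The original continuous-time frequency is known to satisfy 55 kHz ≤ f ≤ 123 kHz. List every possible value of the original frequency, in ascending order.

Frequencies that alias to 0.5 kHz are k·fs ± 0.5 kHz for integer k ≥ 0.
k=0: 0.5 kHz.
k=1: 40.5 kHz, 41.5 kHz.
k=2: 81.5 kHz, 82.5 kHz.
k=3: 122.5 kHz, 123.5 kHz.
k=4: 163.5 kHz, 164.5 kHz.
Within [55 kHz, 123 kHz]: 81.5 kHz, 82.5 kHz, 122.5 kHz.

81.5 kHz, 82.5 kHz, 122.5 kHz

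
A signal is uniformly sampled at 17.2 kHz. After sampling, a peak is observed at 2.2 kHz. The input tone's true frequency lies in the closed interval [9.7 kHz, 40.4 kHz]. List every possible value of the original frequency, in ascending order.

15 kHz, 19.4 kHz, 32.2 kHz, 36.6 kHz

Frequencies that alias to 2.2 kHz are k·fs ± 2.2 kHz for integer k ≥ 0.
k=0: 2.2 kHz.
k=1: 15 kHz, 19.4 kHz.
k=2: 32.2 kHz, 36.6 kHz.
k=3: 49.4 kHz, 53.8 kHz.
Within [9.7 kHz, 40.4 kHz]: 15 kHz, 19.4 kHz, 32.2 kHz, 36.6 kHz.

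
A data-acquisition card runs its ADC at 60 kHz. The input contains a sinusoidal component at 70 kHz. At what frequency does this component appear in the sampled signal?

10 kHz

70 kHz mod fs = 10 kHz.
10 kHz ≤ fs/2 = 30 kHz, appears at 10 kHz.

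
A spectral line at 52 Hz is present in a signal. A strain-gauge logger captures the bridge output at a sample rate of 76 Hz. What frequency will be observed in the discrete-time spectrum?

52 Hz > fs/2 = 38 Hz, folds to fs − 52 Hz = 24 Hz.

24 Hz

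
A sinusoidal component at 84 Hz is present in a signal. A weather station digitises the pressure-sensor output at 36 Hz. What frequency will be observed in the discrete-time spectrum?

12 Hz

84 Hz mod fs = 12 Hz.
12 Hz ≤ fs/2 = 18 Hz, appears at 12 Hz.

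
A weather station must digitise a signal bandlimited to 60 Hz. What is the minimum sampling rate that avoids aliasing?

Nyquist rate = 2 × 60 Hz = 120 Hz.

120 Hz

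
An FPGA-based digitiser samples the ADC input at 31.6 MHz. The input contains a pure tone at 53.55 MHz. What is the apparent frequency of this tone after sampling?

9.65 MHz

53.55 MHz mod fs = 21.95 MHz.
21.95 MHz > fs/2 = 15.8 MHz, folds to fs − 21.95 MHz = 9.65 MHz.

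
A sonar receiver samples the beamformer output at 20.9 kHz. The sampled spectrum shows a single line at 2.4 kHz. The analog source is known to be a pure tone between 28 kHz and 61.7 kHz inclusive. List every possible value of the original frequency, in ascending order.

Frequencies that alias to 2.4 kHz are k·fs ± 2.4 kHz for integer k ≥ 0.
k=0: 2.4 kHz.
k=1: 18.5 kHz, 23.3 kHz.
k=2: 39.4 kHz, 44.2 kHz.
k=3: 60.3 kHz, 65.1 kHz.
k=4: 81.2 kHz, 86 kHz.
Within [28 kHz, 61.7 kHz]: 39.4 kHz, 44.2 kHz, 60.3 kHz.

39.4 kHz, 44.2 kHz, 60.3 kHz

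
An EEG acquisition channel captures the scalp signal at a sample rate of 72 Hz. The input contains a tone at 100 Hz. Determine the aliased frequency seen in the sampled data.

100 Hz mod fs = 28 Hz.
28 Hz ≤ fs/2 = 36 Hz, appears at 28 Hz.

28 Hz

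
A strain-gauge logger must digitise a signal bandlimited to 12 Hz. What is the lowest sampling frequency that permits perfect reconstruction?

24 Hz

Nyquist rate = 2 × 12 Hz = 24 Hz.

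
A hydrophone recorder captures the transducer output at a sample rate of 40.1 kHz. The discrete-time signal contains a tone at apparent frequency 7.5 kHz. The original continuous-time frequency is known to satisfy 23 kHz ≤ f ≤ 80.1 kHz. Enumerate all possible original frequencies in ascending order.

Frequencies that alias to 7.5 kHz are k·fs ± 7.5 kHz for integer k ≥ 0.
k=0: 7.5 kHz.
k=1: 32.6 kHz, 47.6 kHz.
k=2: 72.7 kHz, 87.7 kHz.
k=3: 112.8 kHz, 127.8 kHz.
Within [23 kHz, 80.1 kHz]: 32.6 kHz, 47.6 kHz, 72.7 kHz.

32.6 kHz, 47.6 kHz, 72.7 kHz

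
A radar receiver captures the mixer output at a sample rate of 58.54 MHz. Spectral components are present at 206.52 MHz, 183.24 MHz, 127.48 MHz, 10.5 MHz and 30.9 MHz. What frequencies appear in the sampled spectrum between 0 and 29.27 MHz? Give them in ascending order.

7.62 MHz, 10.4 MHz, 10.5 MHz, 27.64 MHz

fs/2 = 29.27 MHz.
206.52 MHz mod fs = 30.9 MHz.
30.9 MHz > fs/2 = 29.27 MHz, folds to fs − 30.9 MHz = 27.64 MHz.
183.24 MHz mod fs = 7.62 MHz.
7.62 MHz ≤ fs/2 = 29.27 MHz, appears at 7.62 MHz.
127.48 MHz mod fs = 10.4 MHz.
10.4 MHz ≤ fs/2 = 29.27 MHz, appears at 10.4 MHz.
10.5 MHz ≤ fs/2 = 29.27 MHz, passes unchanged.
30.9 MHz > fs/2 = 29.27 MHz, folds to fs − 30.9 MHz = 27.64 MHz.
Distinct values: {7.62 MHz, 10.4 MHz, 10.5 MHz, 27.64 MHz}.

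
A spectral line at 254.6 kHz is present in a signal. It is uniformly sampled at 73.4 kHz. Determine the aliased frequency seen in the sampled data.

34.4 kHz

254.6 kHz mod fs = 34.4 kHz.
34.4 kHz ≤ fs/2 = 36.7 kHz, appears at 34.4 kHz.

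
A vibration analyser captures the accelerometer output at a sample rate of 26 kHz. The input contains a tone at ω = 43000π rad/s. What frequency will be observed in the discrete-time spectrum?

ω = 43000π rad/s → f = ω/(2π) = 21500 Hz = 21.5 kHz.
21.5 kHz > fs/2 = 13 kHz, folds to fs − 21.5 kHz = 4.5 kHz.

4.5 kHz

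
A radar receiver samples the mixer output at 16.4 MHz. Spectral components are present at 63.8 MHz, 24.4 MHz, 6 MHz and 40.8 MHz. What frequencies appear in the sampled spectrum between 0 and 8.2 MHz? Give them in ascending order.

fs/2 = 8.2 MHz.
63.8 MHz mod fs = 14.6 MHz.
14.6 MHz > fs/2 = 8.2 MHz, folds to fs − 14.6 MHz = 1.8 MHz.
24.4 MHz mod fs = 8 MHz.
8 MHz ≤ fs/2 = 8.2 MHz, appears at 8 MHz.
6 MHz ≤ fs/2 = 8.2 MHz, passes unchanged.
40.8 MHz mod fs = 8 MHz.
8 MHz ≤ fs/2 = 8.2 MHz, appears at 8 MHz.
Distinct values: {1.8 MHz, 6 MHz, 8 MHz}.

1.8 MHz, 6 MHz, 8 MHz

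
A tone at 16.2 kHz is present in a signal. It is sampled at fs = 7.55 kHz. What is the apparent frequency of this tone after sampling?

16.2 kHz mod fs = 1.1 kHz.
1.1 kHz ≤ fs/2 = 3.775 kHz, appears at 1.1 kHz.

1.1 kHz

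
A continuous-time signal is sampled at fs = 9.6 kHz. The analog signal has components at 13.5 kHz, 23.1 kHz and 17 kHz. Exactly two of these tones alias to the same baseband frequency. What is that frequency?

3.9 kHz

fs/2 = 4.8 kHz.
13.5 kHz mod fs = 3.9 kHz.
3.9 kHz ≤ fs/2 = 4.8 kHz, appears at 3.9 kHz.
23.1 kHz mod fs = 3.9 kHz.
3.9 kHz ≤ fs/2 = 4.8 kHz, appears at 3.9 kHz.
17 kHz mod fs = 7.4 kHz.
7.4 kHz > fs/2 = 4.8 kHz, folds to fs − 7.4 kHz = 2.2 kHz.
13.5 kHz and 23.1 kHz both map to 3.9 kHz.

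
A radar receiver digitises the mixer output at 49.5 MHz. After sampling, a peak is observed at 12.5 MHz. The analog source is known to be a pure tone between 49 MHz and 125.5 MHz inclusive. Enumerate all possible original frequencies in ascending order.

Frequencies that alias to 12.5 MHz are k·fs ± 12.5 MHz for integer k ≥ 0.
k=0: 12.5 MHz.
k=1: 37 MHz, 62 MHz.
k=2: 86.5 MHz, 111.5 MHz.
k=3: 136 MHz, 161 MHz.
Within [49 MHz, 125.5 MHz]: 62 MHz, 86.5 MHz, 111.5 MHz.

62 MHz, 86.5 MHz, 111.5 MHz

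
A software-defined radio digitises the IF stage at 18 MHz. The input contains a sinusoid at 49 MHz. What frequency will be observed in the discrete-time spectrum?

5 MHz

49 MHz mod fs = 13 MHz.
13 MHz > fs/2 = 9 MHz, folds to fs − 13 MHz = 5 MHz.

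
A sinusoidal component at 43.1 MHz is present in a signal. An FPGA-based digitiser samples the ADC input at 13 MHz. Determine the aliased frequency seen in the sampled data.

4.1 MHz

43.1 MHz mod fs = 4.1 MHz.
4.1 MHz ≤ fs/2 = 6.5 MHz, appears at 4.1 MHz.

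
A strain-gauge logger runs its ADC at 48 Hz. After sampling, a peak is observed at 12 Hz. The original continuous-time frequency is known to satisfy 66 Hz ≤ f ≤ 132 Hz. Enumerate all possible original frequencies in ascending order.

84 Hz, 108 Hz, 132 Hz

Frequencies that alias to 12 Hz are k·fs ± 12 Hz for integer k ≥ 0.
k=0: 12 Hz.
k=1: 36 Hz, 60 Hz.
k=2: 84 Hz, 108 Hz.
k=3: 132 Hz, 156 Hz.
k=4: 180 Hz, 204 Hz.
Within [66 Hz, 132 Hz]: 84 Hz, 108 Hz, 132 Hz.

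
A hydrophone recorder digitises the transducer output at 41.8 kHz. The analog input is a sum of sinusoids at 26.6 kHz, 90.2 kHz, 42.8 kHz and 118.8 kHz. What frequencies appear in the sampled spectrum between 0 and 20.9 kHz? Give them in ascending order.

1 kHz, 6.6 kHz, 15.2 kHz

fs/2 = 20.9 kHz.
26.6 kHz > fs/2 = 20.9 kHz, folds to fs − 26.6 kHz = 15.2 kHz.
90.2 kHz mod fs = 6.6 kHz.
6.6 kHz ≤ fs/2 = 20.9 kHz, appears at 6.6 kHz.
42.8 kHz mod fs = 1 kHz.
1 kHz ≤ fs/2 = 20.9 kHz, appears at 1 kHz.
118.8 kHz mod fs = 35.2 kHz.
35.2 kHz > fs/2 = 20.9 kHz, folds to fs − 35.2 kHz = 6.6 kHz.
Distinct values: {1 kHz, 6.6 kHz, 15.2 kHz}.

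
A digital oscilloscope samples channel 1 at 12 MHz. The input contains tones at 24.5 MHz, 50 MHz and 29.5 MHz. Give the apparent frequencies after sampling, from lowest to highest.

0.5 MHz, 2 MHz, 5.5 MHz

fs/2 = 6 MHz.
24.5 MHz mod fs = 0.5 MHz.
0.5 MHz ≤ fs/2 = 6 MHz, appears at 0.5 MHz.
50 MHz mod fs = 2 MHz.
2 MHz ≤ fs/2 = 6 MHz, appears at 2 MHz.
29.5 MHz mod fs = 5.5 MHz.
5.5 MHz ≤ fs/2 = 6 MHz, appears at 5.5 MHz.
Distinct values: {0.5 MHz, 2 MHz, 5.5 MHz}.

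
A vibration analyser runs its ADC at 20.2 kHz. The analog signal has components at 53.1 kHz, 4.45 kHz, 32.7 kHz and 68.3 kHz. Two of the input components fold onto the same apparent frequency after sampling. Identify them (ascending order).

32.7 kHz, 68.3 kHz

fs/2 = 10.1 kHz.
53.1 kHz mod fs = 12.7 kHz.
12.7 kHz > fs/2 = 10.1 kHz, folds to fs − 12.7 kHz = 7.5 kHz.
4.45 kHz ≤ fs/2 = 10.1 kHz, passes unchanged.
32.7 kHz mod fs = 12.5 kHz.
12.5 kHz > fs/2 = 10.1 kHz, folds to fs − 12.5 kHz = 7.7 kHz.
68.3 kHz mod fs = 7.7 kHz.
7.7 kHz ≤ fs/2 = 10.1 kHz, appears at 7.7 kHz.
32.7 kHz and 68.3 kHz both map to 7.7 kHz.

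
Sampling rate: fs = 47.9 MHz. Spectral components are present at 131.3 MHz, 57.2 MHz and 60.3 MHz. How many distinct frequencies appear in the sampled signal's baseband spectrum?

fs/2 = 23.95 MHz.
131.3 MHz mod fs = 35.5 MHz.
35.5 MHz > fs/2 = 23.95 MHz, folds to fs − 35.5 MHz = 12.4 MHz.
57.2 MHz mod fs = 9.3 MHz.
9.3 MHz ≤ fs/2 = 23.95 MHz, appears at 9.3 MHz.
60.3 MHz mod fs = 12.4 MHz.
12.4 MHz ≤ fs/2 = 23.95 MHz, appears at 12.4 MHz.
Distinct values: {9.3 MHz, 12.4 MHz} → 2.

2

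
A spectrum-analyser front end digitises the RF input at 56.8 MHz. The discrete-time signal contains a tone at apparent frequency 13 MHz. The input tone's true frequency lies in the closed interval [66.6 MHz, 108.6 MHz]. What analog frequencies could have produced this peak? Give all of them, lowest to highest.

Frequencies that alias to 13 MHz are k·fs ± 13 MHz for integer k ≥ 0.
k=0: 13 MHz.
k=1: 43.8 MHz, 69.8 MHz.
k=2: 100.6 MHz, 126.6 MHz.
k=3: 157.4 MHz, 183.4 MHz.
Within [66.6 MHz, 108.6 MHz]: 69.8 MHz, 100.6 MHz.

69.8 MHz, 100.6 MHz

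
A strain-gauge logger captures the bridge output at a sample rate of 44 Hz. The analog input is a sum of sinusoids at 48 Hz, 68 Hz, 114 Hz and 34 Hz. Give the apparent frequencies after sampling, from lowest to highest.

4 Hz, 10 Hz, 18 Hz, 20 Hz

fs/2 = 22 Hz.
48 Hz mod fs = 4 Hz.
4 Hz ≤ fs/2 = 22 Hz, appears at 4 Hz.
68 Hz mod fs = 24 Hz.
24 Hz > fs/2 = 22 Hz, folds to fs − 24 Hz = 20 Hz.
114 Hz mod fs = 26 Hz.
26 Hz > fs/2 = 22 Hz, folds to fs − 26 Hz = 18 Hz.
34 Hz > fs/2 = 22 Hz, folds to fs − 34 Hz = 10 Hz.
Distinct values: {4 Hz, 10 Hz, 18 Hz, 20 Hz}.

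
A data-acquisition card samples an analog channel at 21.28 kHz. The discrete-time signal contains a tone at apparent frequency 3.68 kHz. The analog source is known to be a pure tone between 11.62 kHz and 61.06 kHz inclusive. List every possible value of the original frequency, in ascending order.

Frequencies that alias to 3.68 kHz are k·fs ± 3.68 kHz for integer k ≥ 0.
k=0: 3.68 kHz.
k=1: 17.6 kHz, 24.96 kHz.
k=2: 38.88 kHz, 46.24 kHz.
k=3: 60.16 kHz, 67.52 kHz.
k=4: 81.44 kHz, 88.8 kHz.
Within [11.62 kHz, 61.06 kHz]: 17.6 kHz, 24.96 kHz, 38.88 kHz, 46.24 kHz, 60.16 kHz.

17.6 kHz, 24.96 kHz, 38.88 kHz, 46.24 kHz, 60.16 kHz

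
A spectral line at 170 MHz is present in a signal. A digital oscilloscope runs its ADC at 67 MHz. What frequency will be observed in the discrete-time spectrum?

31 MHz

170 MHz mod fs = 36 MHz.
36 MHz > fs/2 = 33.5 MHz, folds to fs − 36 MHz = 31 MHz.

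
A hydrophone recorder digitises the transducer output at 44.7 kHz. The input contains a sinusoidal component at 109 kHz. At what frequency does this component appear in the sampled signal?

19.6 kHz

109 kHz mod fs = 19.6 kHz.
19.6 kHz ≤ fs/2 = 22.35 kHz, appears at 19.6 kHz.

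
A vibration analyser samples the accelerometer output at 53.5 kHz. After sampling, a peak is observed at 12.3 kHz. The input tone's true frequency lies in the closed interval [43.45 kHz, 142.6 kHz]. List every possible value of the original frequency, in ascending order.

65.8 kHz, 94.7 kHz, 119.3 kHz

Frequencies that alias to 12.3 kHz are k·fs ± 12.3 kHz for integer k ≥ 0.
k=0: 12.3 kHz.
k=1: 41.2 kHz, 65.8 kHz.
k=2: 94.7 kHz, 119.3 kHz.
k=3: 148.2 kHz, 172.8 kHz.
Within [43.45 kHz, 142.6 kHz]: 65.8 kHz, 94.7 kHz, 119.3 kHz.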